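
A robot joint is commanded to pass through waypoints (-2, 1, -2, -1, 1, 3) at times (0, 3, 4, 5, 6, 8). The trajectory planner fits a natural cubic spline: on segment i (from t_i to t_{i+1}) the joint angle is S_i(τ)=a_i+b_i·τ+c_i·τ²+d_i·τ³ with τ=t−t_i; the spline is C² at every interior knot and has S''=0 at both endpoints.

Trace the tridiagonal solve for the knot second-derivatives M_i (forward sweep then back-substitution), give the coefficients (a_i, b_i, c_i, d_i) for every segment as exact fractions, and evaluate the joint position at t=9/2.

Δ: Δ0=1, Δ1=-3, Δ2=1, Δ3=2, Δ4=1
row 1: diag=8, rhs=-24; c'=1/8, d'=-3
row 2: denom=4−1·1/8=31/8; d'=(24−1·-3)/(31/8)=216/31
row 3: denom=4−1·8/31=116/31; d'=(6−1·216/31)/(116/31)=-15/58
row 4: denom=6−1·31/116=665/116; d'=(-6−1·-15/58)/(665/116)=-666/665
back: M4=-666/665
back: M3=-15/58−31/116·-666/665=6/665
back: M2=216/31−8/31·6/665=4632/665
back: M1=-3−1/8·4632/665=-2574/665
M: M0=0, M1=-2574/665, M2=4632/665, M3=6/665, M4=-666/665, M5=0
seg 0: a=-2, c=M0/2=0, d=(M1−M0)/(6·3)=-143/665, b=Δ0−h0·(2M0+M1)/6=1952/665
seg 1: a=1, c=M1/2=-1287/665, d=(M2−M1)/(6·1)=1201/665, b=Δ1−h1·(2M1+M2)/6=-1909/665
seg 2: a=-2, c=M2/2=2316/665, d=(M3−M2)/(6·1)=-771/665, b=Δ2−h2·(2M2+M3)/6=-176/133
seg 3: a=-1, c=M3/2=3/665, d=(M4−M3)/(6·1)=-16/95, b=Δ3−h3·(2M3+M4)/6=1439/665
seg 4: a=1, c=M4/2=-333/665, d=(M5−M4)/(6·2)=111/1330, b=Δ4−h4·(2M4+M5)/6=1109/665
t_q=9/2 → seg 2, τ=1/2; S=-2+-176/133·τ+2316/665·τ²+-771/665·τ³=-10299/5320

  seg 0: a=-2 b=1952/665 c=0 d=-143/665
  seg 1: a=1 b=-1909/665 c=-1287/665 d=1201/665
  seg 2: a=-2 b=-176/133 c=2316/665 d=-771/665
  seg 3: a=-1 b=1439/665 c=3/665 d=-16/95
  seg 4: a=1 b=1109/665 c=-333/665 d=111/1330
S(9/2) = -10299/5320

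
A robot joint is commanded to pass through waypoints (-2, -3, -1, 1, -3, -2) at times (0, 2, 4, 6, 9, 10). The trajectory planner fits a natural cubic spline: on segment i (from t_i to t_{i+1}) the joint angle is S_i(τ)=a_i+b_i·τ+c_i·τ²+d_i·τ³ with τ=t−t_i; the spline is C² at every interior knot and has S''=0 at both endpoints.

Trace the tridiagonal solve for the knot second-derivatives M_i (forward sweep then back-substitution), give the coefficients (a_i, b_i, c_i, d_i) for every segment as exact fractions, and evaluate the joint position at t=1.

  seg 0: a=-2 b=-5107/6006 c=0 d=263/3003
  seg 1: a=-3 b=1205/6006 c=526/1001 d=-1511/24024
  seg 2: a=-1 b=664/429 c=593/4004 d=-5069/24024
  seg 3: a=1 b=-181/462 c=-1119/1001 d=439/1638
  seg 4: a=-3 b=412/3003 c=2591/2002 d=-2591/6006
S(1) = -5531/2002

Δ: Δ0=-1/2, Δ1=1, Δ2=1, Δ3=-4/3, Δ4=1
row 1: diag=8, rhs=9; c'=1/4, d'=9/8
row 2: denom=8−2·1/4=15/2; d'=(0−2·9/8)/(15/2)=-3/10
row 3: denom=10−2·4/15=142/15; d'=(-14−2·-3/10)/(142/15)=-201/142
row 4: denom=8−3·45/142=1001/142; d'=(14−3·-201/142)/(1001/142)=2591/1001
back: M4=2591/1001
back: M3=-201/142−45/142·2591/1001=-2238/1001
back: M2=-3/10−4/15·-2238/1001=593/2002
back: M1=9/8−1/4·593/2002=1052/1001
M: M0=0, M1=1052/1001, M2=593/2002, M3=-2238/1001, M4=2591/1001, M5=0
seg 0: a=-2, c=M0/2=0, d=(M1−M0)/(6·2)=263/3003, b=Δ0−h0·(2M0+M1)/6=-5107/6006
seg 1: a=-3, c=M1/2=526/1001, d=(M2−M1)/(6·2)=-1511/24024, b=Δ1−h1·(2M1+M2)/6=1205/6006
seg 2: a=-1, c=M2/2=593/4004, d=(M3−M2)/(6·2)=-5069/24024, b=Δ2−h2·(2M2+M3)/6=664/429
seg 3: a=1, c=M3/2=-1119/1001, d=(M4−M3)/(6·3)=439/1638, b=Δ3−h3·(2M3+M4)/6=-181/462
seg 4: a=-3, c=M4/2=2591/2002, d=(M5−M4)/(6·1)=-2591/6006, b=Δ4−h4·(2M4+M5)/6=412/3003
t_q=1 → seg 0, τ=1; S=-2+-5107/6006·τ+0·τ²+263/3003·τ³=-5531/2002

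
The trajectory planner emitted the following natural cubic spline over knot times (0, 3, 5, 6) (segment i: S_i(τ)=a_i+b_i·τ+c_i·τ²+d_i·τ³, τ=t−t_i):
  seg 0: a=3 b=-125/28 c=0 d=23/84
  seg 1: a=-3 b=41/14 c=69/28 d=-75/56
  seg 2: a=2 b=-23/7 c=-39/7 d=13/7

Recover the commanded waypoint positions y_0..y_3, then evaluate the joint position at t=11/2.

y_0=3 y_1=-3 y_2=2 y_3=-5
S(11/2) = -45/56

y_0 = S_0(0) = a_0 = 3
y_1 = S_1(0) = a_1 = -3
y_2 = S_2(0) = a_2 = 2
y_3 = S_2(1) = -5
t_q=11/2 is in segment 2 (τ=1/2); S_2(τ)=-45/56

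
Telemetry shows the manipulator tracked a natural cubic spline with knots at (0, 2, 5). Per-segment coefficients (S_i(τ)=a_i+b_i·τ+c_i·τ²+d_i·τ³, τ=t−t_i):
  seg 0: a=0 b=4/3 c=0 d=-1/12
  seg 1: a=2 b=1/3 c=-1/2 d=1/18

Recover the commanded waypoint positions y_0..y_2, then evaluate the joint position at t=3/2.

y_0 = S_0(0) = a_0 = 0
y_1 = S_1(0) = a_1 = 2
y_2 = S_1(3) = 0
t_q=3/2 is in segment 0 (τ=3/2); S_0(τ)=55/32

y_0=0 y_1=2 y_2=0
S(3/2) = 55/32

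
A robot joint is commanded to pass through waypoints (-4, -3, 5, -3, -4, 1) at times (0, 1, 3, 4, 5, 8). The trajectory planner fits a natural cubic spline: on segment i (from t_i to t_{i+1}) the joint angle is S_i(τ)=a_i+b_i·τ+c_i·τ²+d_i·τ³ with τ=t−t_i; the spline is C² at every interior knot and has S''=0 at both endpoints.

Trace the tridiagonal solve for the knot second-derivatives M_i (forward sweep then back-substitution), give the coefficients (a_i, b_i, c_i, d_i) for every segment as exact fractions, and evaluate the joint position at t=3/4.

Δ: Δ0=1, Δ1=4, Δ2=-8, Δ3=-1, Δ4=5/3
row 1: diag=6, rhs=18; c'=1/3, d'=3
row 2: denom=6−2·1/3=16/3; d'=(-72−2·3)/(16/3)=-117/8
row 3: denom=4−1·3/16=61/16; d'=(42−1·-117/8)/(61/16)=906/61
row 4: denom=8−1·16/61=472/61; d'=(16−1·906/61)/(472/61)=35/236
back: M4=35/236
back: M3=906/61−16/61·35/236=874/59
back: M2=-117/8−3/16·874/59=-4107/236
back: M1=3−1/3·-4107/236=2077/236
M: M0=0, M1=2077/236, M2=-4107/236, M3=874/59, M4=35/236, M5=0
seg 0: a=-4, c=M0/2=0, d=(M1−M0)/(6·1)=2077/1416, b=Δ0−h0·(2M0+M1)/6=-661/1416
seg 1: a=-3, c=M1/2=2077/472, d=(M2−M1)/(6·2)=-773/354, b=Δ1−h1·(2M1+M2)/6=2785/708
seg 2: a=5, c=M2/2=-4107/472, d=(M3−M2)/(6·1)=7603/1416, b=Δ2−h2·(2M2+M3)/6=-3305/708
seg 3: a=-3, c=M3/2=437/59, d=(M4−M3)/(6·1)=-3461/1416, b=Δ3−h3·(2M3+M4)/6=-8443/1416
seg 4: a=-4, c=M4/2=35/472, d=(M5−M4)/(6·3)=-35/4248, b=Δ4−h4·(2M4+M5)/6=1075/708
t_q=3/4 → seg 0, τ=3/4; S=-4+-661/1416·τ+0·τ²+2077/1416·τ³=-112715/30208

  seg 0: a=-4 b=-661/1416 c=0 d=2077/1416
  seg 1: a=-3 b=2785/708 c=2077/472 d=-773/354
  seg 2: a=5 b=-3305/708 c=-4107/472 d=7603/1416
  seg 3: a=-3 b=-8443/1416 c=437/59 d=-3461/1416
  seg 4: a=-4 b=1075/708 c=35/472 d=-35/4248
S(3/4) = -112715/30208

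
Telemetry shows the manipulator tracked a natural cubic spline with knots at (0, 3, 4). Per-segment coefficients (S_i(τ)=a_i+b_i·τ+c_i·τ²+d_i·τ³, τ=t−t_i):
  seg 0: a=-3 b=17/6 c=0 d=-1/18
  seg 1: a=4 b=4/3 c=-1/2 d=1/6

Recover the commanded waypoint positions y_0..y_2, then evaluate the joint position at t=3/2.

y_0=-3 y_1=4 y_2=5
S(3/2) = 17/16

y_0 = S_0(0) = a_0 = -3
y_1 = S_1(0) = a_1 = 4
y_2 = S_1(1) = 5
t_q=3/2 is in segment 0 (τ=3/2); S_0(τ)=17/16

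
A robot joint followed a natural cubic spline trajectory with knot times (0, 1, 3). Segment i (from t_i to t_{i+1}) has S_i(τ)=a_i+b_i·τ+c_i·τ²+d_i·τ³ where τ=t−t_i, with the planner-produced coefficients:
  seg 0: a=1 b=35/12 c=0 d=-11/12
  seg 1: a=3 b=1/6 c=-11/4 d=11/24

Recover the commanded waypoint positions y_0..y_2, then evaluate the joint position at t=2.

y_0=1 y_1=3 y_2=-4
S(2) = 7/8

y_0 = S_0(0) = a_0 = 1
y_1 = S_1(0) = a_1 = 3
y_2 = S_1(2) = -4
t_q=2 is in segment 1 (τ=1); S_1(τ)=7/8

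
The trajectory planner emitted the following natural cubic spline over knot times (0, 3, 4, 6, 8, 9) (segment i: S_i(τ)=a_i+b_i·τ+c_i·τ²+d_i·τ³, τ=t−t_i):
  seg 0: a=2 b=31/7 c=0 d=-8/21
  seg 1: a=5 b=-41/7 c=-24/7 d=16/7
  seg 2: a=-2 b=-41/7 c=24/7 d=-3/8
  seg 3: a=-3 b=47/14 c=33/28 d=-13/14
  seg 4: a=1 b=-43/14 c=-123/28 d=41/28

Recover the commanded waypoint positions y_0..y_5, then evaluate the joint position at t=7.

y_0 = S_0(0) = a_0 = 2
y_1 = S_1(0) = a_1 = 5
y_2 = S_2(0) = a_2 = -2
y_3 = S_3(0) = a_3 = -3
y_4 = S_4(0) = a_4 = 1
y_5 = S_4(1) = -5
t_q=7 is in segment 3 (τ=1); S_3(τ)=17/28

y_0=2 y_1=5 y_2=-2 y_3=-3 y_4=1 y_5=-5
S(7) = 17/28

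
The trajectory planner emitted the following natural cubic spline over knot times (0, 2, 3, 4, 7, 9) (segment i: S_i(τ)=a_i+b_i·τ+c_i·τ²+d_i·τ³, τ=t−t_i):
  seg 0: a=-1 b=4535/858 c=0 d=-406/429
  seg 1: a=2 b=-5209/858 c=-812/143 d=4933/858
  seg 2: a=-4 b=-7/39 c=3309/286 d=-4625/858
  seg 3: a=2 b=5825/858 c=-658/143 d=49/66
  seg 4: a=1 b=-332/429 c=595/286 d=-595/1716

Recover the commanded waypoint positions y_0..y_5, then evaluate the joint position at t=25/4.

y_0 = S_0(0) = a_0 = -1
y_1 = S_1(0) = a_1 = 2
y_2 = S_2(0) = a_2 = -4
y_3 = S_3(0) = a_3 = 2
y_4 = S_4(0) = a_4 = 1
y_5 = S_4(2) = 5
t_q=25/4 is in segment 3 (τ=9/4); S_3(τ)=44615/18304

y_0=-1 y_1=2 y_2=-4 y_3=2 y_4=1 y_5=5
S(25/4) = 44615/18304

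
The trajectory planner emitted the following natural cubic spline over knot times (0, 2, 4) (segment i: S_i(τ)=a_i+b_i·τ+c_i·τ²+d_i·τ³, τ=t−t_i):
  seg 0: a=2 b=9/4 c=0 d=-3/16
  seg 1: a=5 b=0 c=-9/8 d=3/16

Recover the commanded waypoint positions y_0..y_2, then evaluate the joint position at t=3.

y_0 = S_0(0) = a_0 = 2
y_1 = S_1(0) = a_1 = 5
y_2 = S_1(2) = 2
t_q=3 is in segment 1 (τ=1); S_1(τ)=65/16

y_0=2 y_1=5 y_2=2
S(3) = 65/16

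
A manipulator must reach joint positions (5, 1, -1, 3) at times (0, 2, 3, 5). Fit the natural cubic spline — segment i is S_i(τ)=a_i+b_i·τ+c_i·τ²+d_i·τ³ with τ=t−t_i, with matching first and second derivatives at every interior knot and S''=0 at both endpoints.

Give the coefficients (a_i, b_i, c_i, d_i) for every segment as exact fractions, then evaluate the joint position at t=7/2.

Δ: Δ0=-2, Δ1=-2, Δ2=2
row 1: diag=6, rhs=0; c'=1/6, d'=0
row 2: denom=6−1·1/6=35/6; d'=(24−1·0)/(35/6)=144/35
back: M2=144/35
back: M1=0−1/6·144/35=-24/35
M: M0=0, M1=-24/35, M2=144/35, M3=0
seg 0: a=5, c=M0/2=0, d=(M1−M0)/(6·2)=-2/35, b=Δ0−h0·(2M0+M1)/6=-62/35
seg 1: a=1, c=M1/2=-12/35, d=(M2−M1)/(6·1)=4/5, b=Δ1−h1·(2M1+M2)/6=-86/35
seg 2: a=-1, c=M2/2=72/35, d=(M3−M2)/(6·2)=-12/35, b=Δ2−h2·(2M2+M3)/6=-26/35
t_q=7/2 → seg 2, τ=1/2; S=-1+-26/35·τ+72/35·τ²+-12/35·τ³=-9/10

  seg 0: a=5 b=-62/35 c=0 d=-2/35
  seg 1: a=1 b=-86/35 c=-12/35 d=4/5
  seg 2: a=-1 b=-26/35 c=72/35 d=-12/35
S(7/2) = -9/10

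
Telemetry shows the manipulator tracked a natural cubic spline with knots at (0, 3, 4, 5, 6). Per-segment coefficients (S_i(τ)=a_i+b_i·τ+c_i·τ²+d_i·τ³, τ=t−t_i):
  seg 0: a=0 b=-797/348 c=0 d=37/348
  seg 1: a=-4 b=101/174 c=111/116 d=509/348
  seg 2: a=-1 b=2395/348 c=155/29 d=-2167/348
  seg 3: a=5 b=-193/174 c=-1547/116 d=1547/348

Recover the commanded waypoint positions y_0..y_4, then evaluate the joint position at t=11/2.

y_0=0 y_1=-4 y_2=-1 y_3=5 y_4=-5
S(11/2) = 1547/928

y_0 = S_0(0) = a_0 = 0
y_1 = S_1(0) = a_1 = -4
y_2 = S_2(0) = a_2 = -1
y_3 = S_3(0) = a_3 = 5
y_4 = S_3(1) = -5
t_q=11/2 is in segment 3 (τ=1/2); S_3(τ)=1547/928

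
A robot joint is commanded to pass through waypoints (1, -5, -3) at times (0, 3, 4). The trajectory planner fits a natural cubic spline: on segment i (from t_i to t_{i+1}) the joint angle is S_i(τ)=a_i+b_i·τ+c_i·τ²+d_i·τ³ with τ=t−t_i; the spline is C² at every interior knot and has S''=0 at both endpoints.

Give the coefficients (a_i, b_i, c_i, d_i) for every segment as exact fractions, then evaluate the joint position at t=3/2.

  seg 0: a=1 b=-7/2 c=0 d=1/6
  seg 1: a=-5 b=1 c=3/2 d=-1/2
S(3/2) = -59/16

Δ: Δ0=-2, Δ1=2
row 1: diag=8, rhs=24; c'=1/8, d'=3
back: M1=3
M: M0=0, M1=3, M2=0
seg 0: a=1, c=M0/2=0, d=(M1−M0)/(6·3)=1/6, b=Δ0−h0·(2M0+M1)/6=-7/2
seg 1: a=-5, c=M1/2=3/2, d=(M2−M1)/(6·1)=-1/2, b=Δ1−h1·(2M1+M2)/6=1
t_q=3/2 → seg 0, τ=3/2; S=1+-7/2·τ+0·τ²+1/6·τ³=-59/16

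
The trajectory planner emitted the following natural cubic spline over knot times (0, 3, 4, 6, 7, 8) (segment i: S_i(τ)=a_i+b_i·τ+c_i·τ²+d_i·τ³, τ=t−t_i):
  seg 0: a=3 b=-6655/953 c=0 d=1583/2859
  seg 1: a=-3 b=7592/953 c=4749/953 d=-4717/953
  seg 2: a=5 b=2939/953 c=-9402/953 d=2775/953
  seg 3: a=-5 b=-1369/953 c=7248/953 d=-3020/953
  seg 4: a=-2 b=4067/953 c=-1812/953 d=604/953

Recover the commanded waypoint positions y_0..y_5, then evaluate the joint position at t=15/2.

y_0 = S_0(0) = a_0 = 3
y_1 = S_1(0) = a_1 = -3
y_2 = S_2(0) = a_2 = 5
y_3 = S_3(0) = a_3 = -5
y_4 = S_4(0) = a_4 = -2
y_5 = S_4(1) = 1
t_q=15/2 is in segment 4 (τ=1/2); S_4(τ)=-250/953

y_0=3 y_1=-3 y_2=5 y_3=-5 y_4=-2 y_5=1
S(15/2) = -250/953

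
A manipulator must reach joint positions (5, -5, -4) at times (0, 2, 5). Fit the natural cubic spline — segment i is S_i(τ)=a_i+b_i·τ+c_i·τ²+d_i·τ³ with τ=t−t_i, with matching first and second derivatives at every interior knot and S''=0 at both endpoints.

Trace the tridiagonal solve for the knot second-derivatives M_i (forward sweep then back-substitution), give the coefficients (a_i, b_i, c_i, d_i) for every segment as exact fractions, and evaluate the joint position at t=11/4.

Δ: Δ0=-5, Δ1=1/3
row 1: diag=10, rhs=32; c'=3/10, d'=16/5
back: M1=16/5
M: M0=0, M1=16/5, M2=0
seg 0: a=5, c=M0/2=0, d=(M1−M0)/(6·2)=4/15, b=Δ0−h0·(2M0+M1)/6=-91/15
seg 1: a=-5, c=M1/2=8/5, d=(M2−M1)/(6·3)=-8/45, b=Δ1−h1·(2M1+M2)/6=-43/15
t_q=11/4 → seg 1, τ=3/4; S=-5+-43/15·τ+8/5·τ²+-8/45·τ³=-253/40

  seg 0: a=5 b=-91/15 c=0 d=4/15
  seg 1: a=-5 b=-43/15 c=8/5 d=-8/45
S(11/4) = -253/40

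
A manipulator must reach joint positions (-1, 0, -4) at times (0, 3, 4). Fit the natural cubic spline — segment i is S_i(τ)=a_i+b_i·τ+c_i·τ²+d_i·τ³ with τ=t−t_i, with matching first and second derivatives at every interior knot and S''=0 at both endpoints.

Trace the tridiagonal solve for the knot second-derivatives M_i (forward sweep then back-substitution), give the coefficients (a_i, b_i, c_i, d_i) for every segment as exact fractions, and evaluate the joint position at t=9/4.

Δ: Δ0=1/3, Δ1=-4
row 1: diag=8, rhs=-26; c'=1/8, d'=-13/4
back: M1=-13/4
M: M0=0, M1=-13/4, M2=0
seg 0: a=-1, c=M0/2=0, d=(M1−M0)/(6·3)=-13/72, b=Δ0−h0·(2M0+M1)/6=47/24
seg 1: a=0, c=M1/2=-13/8, d=(M2−M1)/(6·1)=13/24, b=Δ1−h1·(2M1+M2)/6=-35/12
t_q=9/4 → seg 0, τ=9/4; S=-1+47/24·τ+0·τ²+-13/72·τ³=691/512

  seg 0: a=-1 b=47/24 c=0 d=-13/72
  seg 1: a=0 b=-35/12 c=-13/8 d=13/24
S(9/4) = 691/512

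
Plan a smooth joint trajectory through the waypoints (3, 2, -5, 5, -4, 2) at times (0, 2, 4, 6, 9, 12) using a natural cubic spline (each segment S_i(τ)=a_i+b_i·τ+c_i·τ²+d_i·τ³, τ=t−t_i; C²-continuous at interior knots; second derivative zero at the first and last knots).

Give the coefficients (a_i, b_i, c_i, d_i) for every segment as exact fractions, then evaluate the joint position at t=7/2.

  seg 0: a=3 b=547/523 c=0 d=-1617/4184
  seg 1: a=2 b=-3757/1046 c=-4851/2092 d=4947/4184
  seg 2: a=-5 b=691/523 c=4995/1046 d=-3071/2092
  seg 3: a=5 b=1468/523 c=-2109/523 d=3290/4707
  seg 4: a=-4 b=-1316/523 c=1181/523 d=-1181/4707
S(7/2) = -154459/33472

Δ: Δ0=-1/2, Δ1=-7/2, Δ2=5, Δ3=-3, Δ4=2
row 1: diag=8, rhs=-18; c'=1/4, d'=-9/4
row 2: denom=8−2·1/4=15/2; d'=(51−2·-9/4)/(15/2)=37/5
row 3: denom=10−2·4/15=142/15; d'=(-48−2·37/5)/(142/15)=-471/71
row 4: denom=12−3·45/142=1569/142; d'=(30−3·-471/71)/(1569/142)=2362/523
back: M4=2362/523
back: M3=-471/71−45/142·2362/523=-4218/523
back: M2=37/5−4/15·-4218/523=4995/523
back: M1=-9/4−1/4·4995/523=-4851/1046
M: M0=0, M1=-4851/1046, M2=4995/523, M3=-4218/523, M4=2362/523, M5=0
seg 0: a=3, c=M0/2=0, d=(M1−M0)/(6·2)=-1617/4184, b=Δ0−h0·(2M0+M1)/6=547/523
seg 1: a=2, c=M1/2=-4851/2092, d=(M2−M1)/(6·2)=4947/4184, b=Δ1−h1·(2M1+M2)/6=-3757/1046
seg 2: a=-5, c=M2/2=4995/1046, d=(M3−M2)/(6·2)=-3071/2092, b=Δ2−h2·(2M2+M3)/6=691/523
seg 3: a=5, c=M3/2=-2109/523, d=(M4−M3)/(6·3)=3290/4707, b=Δ3−h3·(2M3+M4)/6=1468/523
seg 4: a=-4, c=M4/2=1181/523, d=(M5−M4)/(6·3)=-1181/4707, b=Δ4−h4·(2M4+M5)/6=-1316/523
t_q=7/2 → seg 1, τ=3/2; S=2+-3757/1046·τ+-4851/2092·τ²+4947/4184·τ³=-154459/33472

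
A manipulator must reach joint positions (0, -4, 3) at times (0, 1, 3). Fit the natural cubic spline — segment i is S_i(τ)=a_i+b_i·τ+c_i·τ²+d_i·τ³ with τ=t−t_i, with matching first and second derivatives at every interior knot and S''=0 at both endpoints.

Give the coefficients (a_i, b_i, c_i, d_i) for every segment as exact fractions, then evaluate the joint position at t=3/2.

Δ: Δ0=-4, Δ1=7/2
row 1: diag=6, rhs=45; c'=1/3, d'=15/2
back: M1=15/2
M: M0=0, M1=15/2, M2=0
seg 0: a=0, c=M0/2=0, d=(M1−M0)/(6·1)=5/4, b=Δ0−h0·(2M0+M1)/6=-21/4
seg 1: a=-4, c=M1/2=15/4, d=(M2−M1)/(6·2)=-5/8, b=Δ1−h1·(2M1+M2)/6=-3/2
t_q=3/2 → seg 1, τ=1/2; S=-4+-3/2·τ+15/4·τ²+-5/8·τ³=-249/64

  seg 0: a=0 b=-21/4 c=0 d=5/4
  seg 1: a=-4 b=-3/2 c=15/4 d=-5/8
S(3/2) = -249/64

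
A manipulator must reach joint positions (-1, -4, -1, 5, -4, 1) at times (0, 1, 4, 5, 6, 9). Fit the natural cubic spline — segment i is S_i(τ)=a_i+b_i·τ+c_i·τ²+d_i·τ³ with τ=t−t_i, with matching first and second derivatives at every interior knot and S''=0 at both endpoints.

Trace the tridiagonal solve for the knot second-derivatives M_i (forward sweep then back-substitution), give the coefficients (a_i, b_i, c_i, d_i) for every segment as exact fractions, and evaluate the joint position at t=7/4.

  seg 0: a=-1 b=-5026/1641 c=0 d=103/1641
  seg 1: a=-4 b=-4717/1641 c=103/547 d=5431/14769
  seg 2: a=-1 b=13430/1641 c=5740/1641 d=-3108/547
  seg 3: a=5 b=-3062/1641 c=-22232/1641 d=10525/1641
  seg 4: a=-4 b=-5317/547 c=9343/1641 d=-9343/14769
S(7/4) = -206365/35008

Δ: Δ0=-3, Δ1=1, Δ2=6, Δ3=-9, Δ4=5/3
row 1: diag=8, rhs=24; c'=3/8, d'=3
row 2: denom=8−3·3/8=55/8; d'=(30−3·3)/(55/8)=168/55
row 3: denom=4−1·8/55=212/55; d'=(-90−1·168/55)/(212/55)=-2559/106
row 4: denom=8−1·55/212=1641/212; d'=(64−1·-2559/106)/(1641/212)=18686/1641
back: M4=18686/1641
back: M3=-2559/106−55/212·18686/1641=-44464/1641
back: M2=168/55−8/55·-44464/1641=11480/1641
back: M1=3−3/8·11480/1641=206/547
M: M0=0, M1=206/547, M2=11480/1641, M3=-44464/1641, M4=18686/1641, M5=0
seg 0: a=-1, c=M0/2=0, d=(M1−M0)/(6·1)=103/1641, b=Δ0−h0·(2M0+M1)/6=-5026/1641
seg 1: a=-4, c=M1/2=103/547, d=(M2−M1)/(6·3)=5431/14769, b=Δ1−h1·(2M1+M2)/6=-4717/1641
seg 2: a=-1, c=M2/2=5740/1641, d=(M3−M2)/(6·1)=-3108/547, b=Δ2−h2·(2M2+M3)/6=13430/1641
seg 3: a=5, c=M3/2=-22232/1641, d=(M4−M3)/(6·1)=10525/1641, b=Δ3−h3·(2M3+M4)/6=-3062/1641
seg 4: a=-4, c=M4/2=9343/1641, d=(M5−M4)/(6·3)=-9343/14769, b=Δ4−h4·(2M4+M5)/6=-5317/547
t_q=7/4 → seg 1, τ=3/4; S=-4+-4717/1641·τ+103/547·τ²+5431/14769·τ³=-206365/35008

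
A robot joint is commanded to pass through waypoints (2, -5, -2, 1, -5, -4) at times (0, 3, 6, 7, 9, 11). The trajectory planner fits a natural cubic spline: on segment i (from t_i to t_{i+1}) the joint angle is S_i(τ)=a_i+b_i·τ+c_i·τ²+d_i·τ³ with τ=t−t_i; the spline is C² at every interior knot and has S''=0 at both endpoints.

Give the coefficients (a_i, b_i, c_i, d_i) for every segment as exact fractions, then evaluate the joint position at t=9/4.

Δ: Δ0=-7/3, Δ1=1, Δ2=3, Δ3=-3, Δ4=1/2
row 1: diag=12, rhs=20; c'=1/4, d'=5/3
row 2: denom=8−3·1/4=29/4; d'=(12−3·5/3)/(29/4)=28/29
row 3: denom=6−1·4/29=170/29; d'=(-36−1·28/29)/(170/29)=-536/85
row 4: denom=8−2·29/85=622/85; d'=(21−2·-536/85)/(622/85)=2857/622
back: M4=2857/622
back: M3=-536/85−29/85·2857/622=-4897/622
back: M2=28/29−4/29·-4897/622=638/311
back: M1=5/3−1/4·638/311=2153/1866
M: M0=0, M1=2153/1866, M2=638/311, M3=-4897/622, M4=2857/622, M5=0
seg 0: a=2, c=M0/2=0, d=(M1−M0)/(6·3)=2153/33588, b=Δ0−h0·(2M0+M1)/6=-10861/3732
seg 1: a=-5, c=M1/2=2153/3732, d=(M2−M1)/(6·3)=1675/33588, b=Δ1−h1·(2M1+M2)/6=-2201/1866
seg 2: a=-2, c=M2/2=319/311, d=(M3−M2)/(6·1)=-6173/3732, b=Δ2−h2·(2M2+M3)/6=13541/3732
seg 3: a=1, c=M3/2=-4897/1244, d=(M4−M3)/(6·2)=3877/3732, b=Δ3−h3·(2M3+M4)/6=1339/1866
seg 4: a=-5, c=M4/2=2857/1244, d=(M5−M4)/(6·2)=-2857/7464, b=Δ4−h4·(2M4+M5)/6=-4781/1866
t_q=9/4 → seg 0, τ=9/4; S=2+-10861/3732·τ+0·τ²+2153/33588·τ³=-303965/79616

  seg 0: a=2 b=-10861/3732 c=0 d=2153/33588
  seg 1: a=-5 b=-2201/1866 c=2153/3732 d=1675/33588
  seg 2: a=-2 b=13541/3732 c=319/311 d=-6173/3732
  seg 3: a=1 b=1339/1866 c=-4897/1244 d=3877/3732
  seg 4: a=-5 b=-4781/1866 c=2857/1244 d=-2857/7464
S(9/4) = -303965/79616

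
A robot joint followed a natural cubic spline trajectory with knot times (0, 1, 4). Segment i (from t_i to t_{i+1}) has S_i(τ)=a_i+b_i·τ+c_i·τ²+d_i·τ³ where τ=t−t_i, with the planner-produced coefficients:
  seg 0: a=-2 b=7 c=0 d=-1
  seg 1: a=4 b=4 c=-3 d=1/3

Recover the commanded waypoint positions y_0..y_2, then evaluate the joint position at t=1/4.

y_0 = S_0(0) = a_0 = -2
y_1 = S_1(0) = a_1 = 4
y_2 = S_1(3) = -2
t_q=1/4 is in segment 0 (τ=1/4); S_0(τ)=-17/64

y_0=-2 y_1=4 y_2=-2
S(1/4) = -17/64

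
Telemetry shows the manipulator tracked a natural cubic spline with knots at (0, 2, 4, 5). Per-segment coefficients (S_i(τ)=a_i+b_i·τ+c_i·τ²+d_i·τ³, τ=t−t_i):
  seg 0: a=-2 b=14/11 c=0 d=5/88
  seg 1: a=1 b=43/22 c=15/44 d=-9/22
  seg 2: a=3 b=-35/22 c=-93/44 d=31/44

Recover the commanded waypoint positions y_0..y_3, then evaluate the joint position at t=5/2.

y_0 = S_0(0) = a_0 = -2
y_1 = S_1(0) = a_1 = 1
y_2 = S_2(0) = a_2 = 3
y_3 = S_2(1) = 0
t_q=5/2 is in segment 1 (τ=1/2); S_1(τ)=177/88

y_0=-2 y_1=1 y_2=3 y_3=0
S(5/2) = 177/88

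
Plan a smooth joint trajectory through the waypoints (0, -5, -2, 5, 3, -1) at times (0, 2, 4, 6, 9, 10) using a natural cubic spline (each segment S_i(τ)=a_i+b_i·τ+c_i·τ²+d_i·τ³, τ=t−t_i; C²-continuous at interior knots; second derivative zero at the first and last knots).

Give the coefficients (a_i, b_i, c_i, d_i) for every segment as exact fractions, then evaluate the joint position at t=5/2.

Δ: Δ0=-5/2, Δ1=3/2, Δ2=7/2, Δ3=-2/3, Δ4=-4
row 1: diag=8, rhs=24; c'=1/4, d'=3
row 2: denom=8−2·1/4=15/2; d'=(12−2·3)/(15/2)=4/5
row 3: denom=10−2·4/15=142/15; d'=(-25−2·4/5)/(142/15)=-399/142
row 4: denom=8−3·45/142=1001/142; d'=(-20−3·-399/142)/(1001/142)=-1643/1001
back: M4=-1643/1001
back: M3=-399/142−45/142·-1643/1001=-2292/1001
back: M2=4/5−4/15·-2292/1001=1412/1001
back: M1=3−1/4·1412/1001=2650/1001
M: M0=0, M1=2650/1001, M2=1412/1001, M3=-2292/1001, M4=-1643/1001, M5=0
seg 0: a=0, c=M0/2=0, d=(M1−M0)/(6·2)=1325/6006, b=Δ0−h0·(2M0+M1)/6=-20315/6006
seg 1: a=-5, c=M1/2=1325/1001, d=(M2−M1)/(6·2)=-619/6006, b=Δ1−h1·(2M1+M2)/6=-4415/6006
seg 2: a=-2, c=M2/2=706/1001, d=(M3−M2)/(6·2)=-926/3003, b=Δ2−h2·(2M2+M3)/6=2851/858
seg 3: a=5, c=M3/2=-1146/1001, d=(M4−M3)/(6·3)=59/1638, b=Δ3−h3·(2M3+M4)/6=1129/462
seg 4: a=3, c=M4/2=-1643/2002, d=(M5−M4)/(6·1)=1643/6006, b=Δ4−h4·(2M4+M5)/6=-10369/3003
t_q=5/2 → seg 1, τ=1/2; S=-5+-4415/6006·τ+1325/1001·τ²+-619/6006·τ³=-6221/1232

  seg 0: a=0 b=-20315/6006 c=0 d=1325/6006
  seg 1: a=-5 b=-4415/6006 c=1325/1001 d=-619/6006
  seg 2: a=-2 b=2851/858 c=706/1001 d=-926/3003
  seg 3: a=5 b=1129/462 c=-1146/1001 d=59/1638
  seg 4: a=3 b=-10369/3003 c=-1643/2002 d=1643/6006
S(5/2) = -6221/1232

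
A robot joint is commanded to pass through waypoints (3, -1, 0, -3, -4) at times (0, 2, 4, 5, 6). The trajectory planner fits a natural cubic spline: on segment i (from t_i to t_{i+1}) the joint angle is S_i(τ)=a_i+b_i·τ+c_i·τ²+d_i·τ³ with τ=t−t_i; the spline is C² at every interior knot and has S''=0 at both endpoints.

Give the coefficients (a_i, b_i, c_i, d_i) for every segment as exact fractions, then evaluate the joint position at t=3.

  seg 0: a=3 b=-515/168 c=0 d=179/672
  seg 1: a=-1 b=11/84 c=179/112 d=-475/672
  seg 2: a=0 b=-47/24 c=-37/14 d=269/168
  seg 3: a=-3 b=-205/84 c=121/56 d=-121/168
S(3) = 5/224

Δ: Δ0=-2, Δ1=1/2, Δ2=-3, Δ3=-1
row 1: diag=8, rhs=15; c'=1/4, d'=15/8
row 2: denom=6−2·1/4=11/2; d'=(-21−2·15/8)/(11/2)=-9/2
row 3: denom=4−1·2/11=42/11; d'=(12−1·-9/2)/(42/11)=121/28
back: M3=121/28
back: M2=-9/2−2/11·121/28=-37/7
back: M1=15/8−1/4·-37/7=179/56
M: M0=0, M1=179/56, M2=-37/7, M3=121/28, M4=0
seg 0: a=3, c=M0/2=0, d=(M1−M0)/(6·2)=179/672, b=Δ0−h0·(2M0+M1)/6=-515/168
seg 1: a=-1, c=M1/2=179/112, d=(M2−M1)/(6·2)=-475/672, b=Δ1−h1·(2M1+M2)/6=11/84
seg 2: a=0, c=M2/2=-37/14, d=(M3−M2)/(6·1)=269/168, b=Δ2−h2·(2M2+M3)/6=-47/24
seg 3: a=-3, c=M3/2=121/56, d=(M4−M3)/(6·1)=-121/168, b=Δ3−h3·(2M3+M4)/6=-205/84
t_q=3 → seg 1, τ=1; S=-1+11/84·τ+179/112·τ²+-475/672·τ³=5/224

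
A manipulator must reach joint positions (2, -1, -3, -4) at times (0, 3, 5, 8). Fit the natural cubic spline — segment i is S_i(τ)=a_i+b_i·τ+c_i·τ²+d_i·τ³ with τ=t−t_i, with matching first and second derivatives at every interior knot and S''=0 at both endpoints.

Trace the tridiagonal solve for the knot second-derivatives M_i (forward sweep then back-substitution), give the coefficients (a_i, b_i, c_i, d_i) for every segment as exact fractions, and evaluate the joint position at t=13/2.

Δ: Δ0=-1, Δ1=-1, Δ2=-1/3
row 1: diag=10, rhs=0; c'=1/5, d'=0
row 2: denom=10−2·1/5=48/5; d'=(4−2·0)/(48/5)=5/12
back: M2=5/12
back: M1=0−1/5·5/12=-1/12
M: M0=0, M1=-1/12, M2=5/12, M3=0
seg 0: a=2, c=M0/2=0, d=(M1−M0)/(6·3)=-1/216, b=Δ0−h0·(2M0+M1)/6=-23/24
seg 1: a=-1, c=M1/2=-1/24, d=(M2−M1)/(6·2)=1/24, b=Δ1−h1·(2M1+M2)/6=-13/12
seg 2: a=-3, c=M2/2=5/24, d=(M3−M2)/(6·3)=-5/216, b=Δ2−h2·(2M2+M3)/6=-3/4
t_q=13/2 → seg 2, τ=3/2; S=-3+-3/4·τ+5/24·τ²+-5/216·τ³=-239/64

  seg 0: a=2 b=-23/24 c=0 d=-1/216
  seg 1: a=-1 b=-13/12 c=-1/24 d=1/24
  seg 2: a=-3 b=-3/4 c=5/24 d=-5/216
S(13/2) = -239/64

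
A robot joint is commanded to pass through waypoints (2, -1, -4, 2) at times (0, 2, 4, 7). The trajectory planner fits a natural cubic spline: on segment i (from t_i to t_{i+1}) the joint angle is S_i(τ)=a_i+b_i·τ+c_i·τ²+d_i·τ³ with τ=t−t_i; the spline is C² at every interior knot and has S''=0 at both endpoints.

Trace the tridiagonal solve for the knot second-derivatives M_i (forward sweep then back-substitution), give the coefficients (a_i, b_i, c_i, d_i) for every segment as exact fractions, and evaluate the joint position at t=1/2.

  seg 0: a=2 b=-25/19 c=0 d=-7/152
  seg 1: a=-1 b=-71/38 c=-21/76 d=35/152
  seg 2: a=-4 b=-4/19 c=21/19 d=-7/57
S(1/2) = 1625/1216

Δ: Δ0=-3/2, Δ1=-3/2, Δ2=2
row 1: diag=8, rhs=0; c'=1/4, d'=0
row 2: denom=10−2·1/4=19/2; d'=(21−2·0)/(19/2)=42/19
back: M2=42/19
back: M1=0−1/4·42/19=-21/38
M: M0=0, M1=-21/38, M2=42/19, M3=0
seg 0: a=2, c=M0/2=0, d=(M1−M0)/(6·2)=-7/152, b=Δ0−h0·(2M0+M1)/6=-25/19
seg 1: a=-1, c=M1/2=-21/76, d=(M2−M1)/(6·2)=35/152, b=Δ1−h1·(2M1+M2)/6=-71/38
seg 2: a=-4, c=M2/2=21/19, d=(M3−M2)/(6·3)=-7/57, b=Δ2−h2·(2M2+M3)/6=-4/19
t_q=1/2 → seg 0, τ=1/2; S=2+-25/19·τ+0·τ²+-7/152·τ³=1625/1216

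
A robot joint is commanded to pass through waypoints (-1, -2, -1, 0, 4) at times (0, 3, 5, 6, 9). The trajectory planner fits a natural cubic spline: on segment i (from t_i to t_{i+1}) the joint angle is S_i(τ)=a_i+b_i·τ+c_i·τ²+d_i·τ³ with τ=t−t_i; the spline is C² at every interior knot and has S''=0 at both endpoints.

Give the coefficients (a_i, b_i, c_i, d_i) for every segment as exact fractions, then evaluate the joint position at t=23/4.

  seg 0: a=-1 b=-161/292 c=0 d=191/7884
  seg 1: a=-2 b=15/146 c=191/876 d=-17/1752
  seg 2: a=-1 b=188/219 c=35/219 d=-4/219
  seg 3: a=0 b=82/73 c=23/219 d=-23/1971
S(23/4) = -20/73

Δ: Δ0=-1/3, Δ1=1/2, Δ2=1, Δ3=4/3
row 1: diag=10, rhs=5; c'=1/5, d'=1/2
row 2: denom=6−2·1/5=28/5; d'=(3−2·1/2)/(28/5)=5/14
row 3: denom=8−1·5/28=219/28; d'=(2−1·5/14)/(219/28)=46/219
back: M3=46/219
back: M2=5/14−5/28·46/219=70/219
back: M1=1/2−1/5·70/219=191/438
M: M0=0, M1=191/438, M2=70/219, M3=46/219, M4=0
seg 0: a=-1, c=M0/2=0, d=(M1−M0)/(6·3)=191/7884, b=Δ0−h0·(2M0+M1)/6=-161/292
seg 1: a=-2, c=M1/2=191/876, d=(M2−M1)/(6·2)=-17/1752, b=Δ1−h1·(2M1+M2)/6=15/146
seg 2: a=-1, c=M2/2=35/219, d=(M3−M2)/(6·1)=-4/219, b=Δ2−h2·(2M2+M3)/6=188/219
seg 3: a=0, c=M3/2=23/219, d=(M4−M3)/(6·3)=-23/1971, b=Δ3−h3·(2M3+M4)/6=82/73
t_q=23/4 → seg 2, τ=3/4; S=-1+188/219·τ+35/219·τ²+-4/219·τ³=-20/73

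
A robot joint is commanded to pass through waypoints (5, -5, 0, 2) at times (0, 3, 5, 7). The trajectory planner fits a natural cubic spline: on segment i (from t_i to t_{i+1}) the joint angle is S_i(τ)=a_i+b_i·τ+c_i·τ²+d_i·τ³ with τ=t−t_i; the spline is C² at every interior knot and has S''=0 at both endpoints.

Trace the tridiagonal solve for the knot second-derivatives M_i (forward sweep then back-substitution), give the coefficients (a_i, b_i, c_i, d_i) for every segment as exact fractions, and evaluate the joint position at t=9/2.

Δ: Δ0=-10/3, Δ1=5/2, Δ2=1
row 1: diag=10, rhs=35; c'=1/5, d'=7/2
row 2: denom=8−2·1/5=38/5; d'=(-9−2·7/2)/(38/5)=-40/19
back: M2=-40/19
back: M1=7/2−1/5·-40/19=149/38
M: M0=0, M1=149/38, M2=-40/19, M3=0
seg 0: a=5, c=M0/2=0, d=(M1−M0)/(6·3)=149/684, b=Δ0−h0·(2M0+M1)/6=-1207/228
seg 1: a=-5, c=M1/2=149/76, d=(M2−M1)/(6·2)=-229/456, b=Δ1−h1·(2M1+M2)/6=67/114
seg 2: a=0, c=M2/2=-20/19, d=(M3−M2)/(6·2)=10/57, b=Δ2−h2·(2M2+M3)/6=137/57
t_q=9/2 → seg 1, τ=3/2; S=-5+67/114·τ+149/76·τ²+-229/456·τ³=-1705/1216

  seg 0: a=5 b=-1207/228 c=0 d=149/684
  seg 1: a=-5 b=67/114 c=149/76 d=-229/456
  seg 2: a=0 b=137/57 c=-20/19 d=10/57
S(9/2) = -1705/1216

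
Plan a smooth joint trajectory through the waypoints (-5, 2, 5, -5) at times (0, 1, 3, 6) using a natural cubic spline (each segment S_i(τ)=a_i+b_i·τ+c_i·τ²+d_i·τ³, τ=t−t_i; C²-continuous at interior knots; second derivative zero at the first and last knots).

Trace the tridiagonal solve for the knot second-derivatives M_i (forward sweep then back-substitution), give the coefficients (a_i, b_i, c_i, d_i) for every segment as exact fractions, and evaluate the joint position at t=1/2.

  seg 0: a=-5 b=164/21 c=0 d=-17/21
  seg 1: a=2 b=113/21 c=-17/7 d=41/168
  seg 2: a=5 b=-59/42 c=-27/28 d=3/28
S(1/2) = -67/56

Δ: Δ0=7, Δ1=3/2, Δ2=-10/3
row 1: diag=6, rhs=-33; c'=1/3, d'=-11/2
row 2: denom=10−2·1/3=28/3; d'=(-29−2·-11/2)/(28/3)=-27/14
back: M2=-27/14
back: M1=-11/2−1/3·-27/14=-34/7
M: M0=0, M1=-34/7, M2=-27/14, M3=0
seg 0: a=-5, c=M0/2=0, d=(M1−M0)/(6·1)=-17/21, b=Δ0−h0·(2M0+M1)/6=164/21
seg 1: a=2, c=M1/2=-17/7, d=(M2−M1)/(6·2)=41/168, b=Δ1−h1·(2M1+M2)/6=113/21
seg 2: a=5, c=M2/2=-27/28, d=(M3−M2)/(6·3)=3/28, b=Δ2−h2·(2M2+M3)/6=-59/42
t_q=1/2 → seg 0, τ=1/2; S=-5+164/21·τ+0·τ²+-17/21·τ³=-67/56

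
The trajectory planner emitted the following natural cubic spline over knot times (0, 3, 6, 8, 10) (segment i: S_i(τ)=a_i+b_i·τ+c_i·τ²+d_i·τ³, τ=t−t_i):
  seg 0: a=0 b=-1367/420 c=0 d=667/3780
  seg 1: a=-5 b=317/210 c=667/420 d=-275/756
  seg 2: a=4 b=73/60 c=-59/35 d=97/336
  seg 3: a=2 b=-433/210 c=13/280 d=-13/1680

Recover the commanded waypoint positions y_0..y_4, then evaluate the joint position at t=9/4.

y_0=0 y_1=-5 y_2=4 y_3=2 y_4=-2
S(9/4) = -6801/1280

y_0 = S_0(0) = a_0 = 0
y_1 = S_1(0) = a_1 = -5
y_2 = S_2(0) = a_2 = 4
y_3 = S_3(0) = a_3 = 2
y_4 = S_3(2) = -2
t_q=9/4 is in segment 0 (τ=9/4); S_0(τ)=-6801/1280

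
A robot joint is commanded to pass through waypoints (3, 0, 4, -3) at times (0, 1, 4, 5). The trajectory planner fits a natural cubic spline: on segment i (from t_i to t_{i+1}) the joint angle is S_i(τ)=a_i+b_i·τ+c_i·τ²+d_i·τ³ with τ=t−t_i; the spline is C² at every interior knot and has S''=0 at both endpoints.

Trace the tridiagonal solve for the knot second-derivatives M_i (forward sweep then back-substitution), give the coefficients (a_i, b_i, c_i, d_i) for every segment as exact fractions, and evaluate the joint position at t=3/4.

  seg 0: a=3 b=-674/165 c=0 d=179/165
  seg 1: a=0 b=-137/165 c=179/55 d=-38/45
  seg 2: a=4 b=-677/165 c=-239/55 d=239/165
S(3/4) = 1387/3520

Δ: Δ0=-3, Δ1=4/3, Δ2=-7
row 1: diag=8, rhs=26; c'=3/8, d'=13/4
row 2: denom=8−3·3/8=55/8; d'=(-50−3·13/4)/(55/8)=-478/55
back: M2=-478/55
back: M1=13/4−3/8·-478/55=358/55
M: M0=0, M1=358/55, M2=-478/55, M3=0
seg 0: a=3, c=M0/2=0, d=(M1−M0)/(6·1)=179/165, b=Δ0−h0·(2M0+M1)/6=-674/165
seg 1: a=0, c=M1/2=179/55, d=(M2−M1)/(6·3)=-38/45, b=Δ1−h1·(2M1+M2)/6=-137/165
seg 2: a=4, c=M2/2=-239/55, d=(M3−M2)/(6·1)=239/165, b=Δ2−h2·(2M2+M3)/6=-677/165
t_q=3/4 → seg 0, τ=3/4; S=3+-674/165·τ+0·τ²+179/165·τ³=1387/3520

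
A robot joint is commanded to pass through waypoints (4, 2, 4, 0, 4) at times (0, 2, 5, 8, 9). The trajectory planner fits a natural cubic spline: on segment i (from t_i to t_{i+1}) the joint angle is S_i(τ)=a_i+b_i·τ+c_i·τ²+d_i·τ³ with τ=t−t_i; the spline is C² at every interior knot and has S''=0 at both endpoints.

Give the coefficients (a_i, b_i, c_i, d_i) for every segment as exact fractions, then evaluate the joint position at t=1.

  seg 0: a=4 b=-640/399 c=0 d=241/1596
  seg 1: a=2 b=83/399 c=241/266 d=-601/2394
  seg 2: a=4 b=-905/798 c=-180/133 d=1027/2394
  seg 3: a=0 b=929/399 c=667/266 d=-667/798
S(1) = 1355/532

Δ: Δ0=-1, Δ1=2/3, Δ2=-4/3, Δ3=4
row 1: diag=10, rhs=10; c'=3/10, d'=1
row 2: denom=12−3·3/10=111/10; d'=(-12−3·1)/(111/10)=-50/37
row 3: denom=8−3·10/37=266/37; d'=(32−3·-50/37)/(266/37)=667/133
back: M3=667/133
back: M2=-50/37−10/37·667/133=-360/133
back: M1=1−3/10·-360/133=241/133
M: M0=0, M1=241/133, M2=-360/133, M3=667/133, M4=0
seg 0: a=4, c=M0/2=0, d=(M1−M0)/(6·2)=241/1596, b=Δ0−h0·(2M0+M1)/6=-640/399
seg 1: a=2, c=M1/2=241/266, d=(M2−M1)/(6·3)=-601/2394, b=Δ1−h1·(2M1+M2)/6=83/399
seg 2: a=4, c=M2/2=-180/133, d=(M3−M2)/(6·3)=1027/2394, b=Δ2−h2·(2M2+M3)/6=-905/798
seg 3: a=0, c=M3/2=667/266, d=(M4−M3)/(6·1)=-667/798, b=Δ3−h3·(2M3+M4)/6=929/399
t_q=1 → seg 0, τ=1; S=4+-640/399·τ+0·τ²+241/1596·τ³=1355/532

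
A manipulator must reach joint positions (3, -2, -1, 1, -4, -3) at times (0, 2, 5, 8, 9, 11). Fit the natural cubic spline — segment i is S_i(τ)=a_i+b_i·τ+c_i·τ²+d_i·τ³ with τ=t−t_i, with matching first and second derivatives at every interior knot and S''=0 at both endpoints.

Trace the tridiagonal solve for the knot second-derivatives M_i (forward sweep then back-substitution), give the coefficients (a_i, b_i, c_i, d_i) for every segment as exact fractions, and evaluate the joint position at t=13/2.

Δ: Δ0=-5/2, Δ1=1/3, Δ2=2/3, Δ3=-5, Δ4=1/2
row 1: diag=10, rhs=17; c'=3/10, d'=17/10
row 2: denom=12−3·3/10=111/10; d'=(2−3·17/10)/(111/10)=-31/111
row 3: denom=8−3·10/37=266/37; d'=(-34−3·-31/111)/(266/37)=-1227/266
row 4: denom=6−1·37/266=1559/266; d'=(33−1·-1227/266)/(1559/266)=10005/1559
back: M4=10005/1559
back: M3=-1227/266−37/266·10005/1559=-8583/1559
back: M2=-31/111−10/37·-8583/1559=5653/4677
back: M1=17/10−3/10·5653/4677=2085/1559
M: M0=0, M1=2085/1559, M2=5653/4677, M3=-8583/1559, M4=10005/1559, M5=0
seg 0: a=3, c=M0/2=0, d=(M1−M0)/(6·2)=695/6236, b=Δ0−h0·(2M0+M1)/6=-9185/3118
seg 1: a=-2, c=M1/2=2085/3118, d=(M2−M1)/(6·3)=-301/42093, b=Δ1−h1·(2M1+M2)/6=-5015/3118
seg 2: a=-1, c=M2/2=5653/9354, d=(M3−M2)/(6·3)=-15701/42093, b=Δ2−h2·(2M2+M3)/6=6893/3118
seg 3: a=1, c=M3/2=-8583/3118, d=(M4−M3)/(6·1)=3098/1559, b=Δ3−h3·(2M3+M4)/6=-13203/3118
seg 4: a=-4, c=M4/2=10005/3118, d=(M5−M4)/(6·2)=-3335/6236, b=Δ4−h4·(2M4+M5)/6=-11781/3118
t_q=13/2 → seg 2, τ=3/2; S=-1+6893/3118·τ+5653/9354·τ²+-15701/42093·τ³=3768/1559

  seg 0: a=3 b=-9185/3118 c=0 d=695/6236
  seg 1: a=-2 b=-5015/3118 c=2085/3118 d=-301/42093
  seg 2: a=-1 b=6893/3118 c=5653/9354 d=-15701/42093
  seg 3: a=1 b=-13203/3118 c=-8583/3118 d=3098/1559
  seg 4: a=-4 b=-11781/3118 c=10005/3118 d=-3335/6236
S(13/2) = 3768/1559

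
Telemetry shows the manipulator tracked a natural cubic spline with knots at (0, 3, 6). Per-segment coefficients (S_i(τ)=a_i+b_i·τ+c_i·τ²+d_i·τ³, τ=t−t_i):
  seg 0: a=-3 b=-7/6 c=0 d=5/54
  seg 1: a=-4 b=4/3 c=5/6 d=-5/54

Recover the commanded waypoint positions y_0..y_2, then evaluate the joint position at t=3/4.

y_0=-3 y_1=-4 y_2=5
S(3/4) = -491/128

y_0 = S_0(0) = a_0 = -3
y_1 = S_1(0) = a_1 = -4
y_2 = S_1(3) = 5
t_q=3/4 is in segment 0 (τ=3/4); S_0(τ)=-491/128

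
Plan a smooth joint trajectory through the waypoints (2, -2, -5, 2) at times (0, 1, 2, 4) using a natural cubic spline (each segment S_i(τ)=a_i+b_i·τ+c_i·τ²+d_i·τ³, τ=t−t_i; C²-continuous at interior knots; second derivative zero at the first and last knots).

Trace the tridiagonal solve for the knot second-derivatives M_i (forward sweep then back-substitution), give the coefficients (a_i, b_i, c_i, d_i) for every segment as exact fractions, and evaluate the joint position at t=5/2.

  seg 0: a=2 b=-183/46 c=0 d=-1/46
  seg 1: a=-2 b=-93/23 c=-3/46 d=51/46
  seg 2: a=-5 b=-39/46 c=75/23 d=-25/46
S(5/2) = -1721/368

Δ: Δ0=-4, Δ1=-3, Δ2=7/2
row 1: diag=4, rhs=6; c'=1/4, d'=3/2
row 2: denom=6−1·1/4=23/4; d'=(39−1·3/2)/(23/4)=150/23
back: M2=150/23
back: M1=3/2−1/4·150/23=-3/23
M: M0=0, M1=-3/23, M2=150/23, M3=0
seg 0: a=2, c=M0/2=0, d=(M1−M0)/(6·1)=-1/46, b=Δ0−h0·(2M0+M1)/6=-183/46
seg 1: a=-2, c=M1/2=-3/46, d=(M2−M1)/(6·1)=51/46, b=Δ1−h1·(2M1+M2)/6=-93/23
seg 2: a=-5, c=M2/2=75/23, d=(M3−M2)/(6·2)=-25/46, b=Δ2−h2·(2M2+M3)/6=-39/46
t_q=5/2 → seg 2, τ=1/2; S=-5+-39/46·τ+75/23·τ²+-25/46·τ³=-1721/368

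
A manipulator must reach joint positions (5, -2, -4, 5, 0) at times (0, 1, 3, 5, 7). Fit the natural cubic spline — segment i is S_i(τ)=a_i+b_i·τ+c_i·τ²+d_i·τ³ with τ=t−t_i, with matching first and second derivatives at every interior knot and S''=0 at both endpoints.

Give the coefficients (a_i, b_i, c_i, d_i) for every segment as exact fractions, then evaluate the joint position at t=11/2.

Δ: Δ0=-7, Δ1=-1, Δ2=9/2, Δ3=-5/2
row 1: diag=6, rhs=36; c'=1/3, d'=6
row 2: denom=8−2·1/3=22/3; d'=(33−2·6)/(22/3)=63/22
row 3: denom=8−2·3/11=82/11; d'=(-42−2·63/22)/(82/11)=-525/82
back: M3=-525/82
back: M2=63/22−3/11·-525/82=189/41
back: M1=6−1/3·189/41=183/41
M: M0=0, M1=183/41, M2=189/41, M3=-525/82, M4=0
seg 0: a=5, c=M0/2=0, d=(M1−M0)/(6·1)=61/82, b=Δ0−h0·(2M0+M1)/6=-635/82
seg 1: a=-2, c=M1/2=183/82, d=(M2−M1)/(6·2)=1/82, b=Δ1−h1·(2M1+M2)/6=-226/41
seg 2: a=-4, c=M2/2=189/82, d=(M3−M2)/(6·2)=-301/328, b=Δ2−h2·(2M2+M3)/6=146/41
seg 3: a=5, c=M3/2=-525/164, d=(M4−M3)/(6·2)=175/328, b=Δ3−h3·(2M3+M4)/6=145/82
t_q=11/2 → seg 3, τ=1/2; S=5+145/82·τ+-525/164·τ²+175/328·τ³=13515/2624

  seg 0: a=5 b=-635/82 c=0 d=61/82
  seg 1: a=-2 b=-226/41 c=183/82 d=1/82
  seg 2: a=-4 b=146/41 c=189/82 d=-301/328
  seg 3: a=5 b=145/82 c=-525/164 d=175/328
S(11/2) = 13515/2624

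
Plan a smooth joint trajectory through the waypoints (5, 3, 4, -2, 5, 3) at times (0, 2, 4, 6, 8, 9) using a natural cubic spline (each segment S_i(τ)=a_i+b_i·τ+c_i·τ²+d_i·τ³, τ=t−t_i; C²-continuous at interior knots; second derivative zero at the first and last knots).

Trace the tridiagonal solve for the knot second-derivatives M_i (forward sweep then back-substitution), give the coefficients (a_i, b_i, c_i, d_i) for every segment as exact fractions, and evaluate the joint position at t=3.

  seg 0: a=5 b=-278/153 c=0 d=125/612
  seg 1: a=3 b=97/153 c=125/102 d=-791/1224
  seg 2: a=4 b=-679/306 c=-541/204 d=173/153
  seg 3: a=-2 b=227/306 c=281/68 d=-1685/1224
  seg 4: a=5 b=115/153 c=-421/102 d=421/306
S(3) = 573/136

Δ: Δ0=-1, Δ1=1/2, Δ2=-3, Δ3=7/2, Δ4=-2
row 1: diag=8, rhs=9; c'=1/4, d'=9/8
row 2: denom=8−2·1/4=15/2; d'=(-21−2·9/8)/(15/2)=-31/10
row 3: denom=8−2·4/15=112/15; d'=(39−2·-31/10)/(112/15)=339/56
row 4: denom=6−2·15/56=153/28; d'=(-33−2·339/56)/(153/28)=-421/51
back: M4=-421/51
back: M3=339/56−15/56·-421/51=281/34
back: M2=-31/10−4/15·281/34=-541/102
back: M1=9/8−1/4·-541/102=125/51
M: M0=0, M1=125/51, M2=-541/102, M3=281/34, M4=-421/51, M5=0
seg 0: a=5, c=M0/2=0, d=(M1−M0)/(6·2)=125/612, b=Δ0−h0·(2M0+M1)/6=-278/153
seg 1: a=3, c=M1/2=125/102, d=(M2−M1)/(6·2)=-791/1224, b=Δ1−h1·(2M1+M2)/6=97/153
seg 2: a=4, c=M2/2=-541/204, d=(M3−M2)/(6·2)=173/153, b=Δ2−h2·(2M2+M3)/6=-679/306
seg 3: a=-2, c=M3/2=281/68, d=(M4−M3)/(6·2)=-1685/1224, b=Δ3−h3·(2M3+M4)/6=227/306
seg 4: a=5, c=M4/2=-421/102, d=(M5−M4)/(6·1)=421/306, b=Δ4−h4·(2M4+M5)/6=115/153
t_q=3 → seg 1, τ=1; S=3+97/153·τ+125/102·τ²+-791/1224·τ³=573/136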